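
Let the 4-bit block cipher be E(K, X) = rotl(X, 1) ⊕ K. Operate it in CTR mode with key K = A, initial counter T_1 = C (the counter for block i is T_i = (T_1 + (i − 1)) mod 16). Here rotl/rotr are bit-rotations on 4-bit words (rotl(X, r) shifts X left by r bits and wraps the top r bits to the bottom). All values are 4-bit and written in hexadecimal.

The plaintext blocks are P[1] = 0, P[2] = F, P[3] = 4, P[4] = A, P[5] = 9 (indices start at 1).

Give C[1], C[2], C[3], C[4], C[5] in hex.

CTR encryption: S_i = E(K, T_i) where T_i is the counter for block i; C_i = P_i ⊕ S_i.
C[1]: T = C, S = E(K, T) = 3; 0 ⊕ 3 = 3.
C[2]: T = D, S = E(K, T) = 1; F ⊕ 1 = E.
C[3]: T = E, S = E(K, T) = 7; 4 ⊕ 7 = 3.
C[4]: T = F, S = E(K, T) = 5; A ⊕ 5 = F.
C[5]: T = 0, S = E(K, T) = A; 9 ⊕ A = 3.

C[1] = 3, C[2] = E, C[3] = 3, C[4] = F, C[5] = 3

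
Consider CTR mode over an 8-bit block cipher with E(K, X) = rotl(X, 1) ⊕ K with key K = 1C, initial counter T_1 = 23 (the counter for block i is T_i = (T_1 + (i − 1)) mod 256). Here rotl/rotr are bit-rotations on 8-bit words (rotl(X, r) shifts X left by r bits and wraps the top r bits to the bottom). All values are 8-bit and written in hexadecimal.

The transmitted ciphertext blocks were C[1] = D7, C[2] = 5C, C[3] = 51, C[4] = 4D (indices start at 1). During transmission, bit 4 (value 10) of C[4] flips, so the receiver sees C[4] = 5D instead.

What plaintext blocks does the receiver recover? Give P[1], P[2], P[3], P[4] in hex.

CTR decryption: S_i = E(K, T_i) where T_i is the counter for block i; P_i = C_i ⊕ S_i.
Only C[4] changed, to 5D. In CTR, a change in C_i flips the same bit in P_i only; the keystream is unaffected. Decrypting the received ciphertext:
P[1]: T = 23, S = E(K, T) = 5A; D7 ⊕ 5A = 8D.
P[2]: T = 24, S = E(K, T) = 54; 5C ⊕ 54 = 08.
P[3]: T = 25, S = E(K, T) = 56; 51 ⊕ 56 = 07.
P[4]: T = 26, S = E(K, T) = 50; 5D ⊕ 50 = 0D.
Blocks that differ from the original plaintext: P[4].

P[1] = 8D, P[2] = 08, P[3] = 07, P[4] = 0D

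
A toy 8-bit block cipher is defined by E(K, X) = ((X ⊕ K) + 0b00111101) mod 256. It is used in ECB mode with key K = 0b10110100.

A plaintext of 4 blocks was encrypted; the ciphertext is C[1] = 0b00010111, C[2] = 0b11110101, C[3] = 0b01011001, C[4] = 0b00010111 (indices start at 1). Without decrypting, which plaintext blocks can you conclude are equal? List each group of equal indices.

ECB encrypts each block independently with the same key, so equal ciphertext blocks imply equal plaintext blocks.
C[1] = C[4] = 0b00010111, so P[1] = P[4].

P[1] = P[4]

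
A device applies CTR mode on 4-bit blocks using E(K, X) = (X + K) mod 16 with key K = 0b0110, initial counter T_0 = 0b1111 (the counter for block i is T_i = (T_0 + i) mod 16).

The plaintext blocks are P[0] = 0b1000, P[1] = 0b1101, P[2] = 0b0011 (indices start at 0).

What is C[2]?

CTR encryption: S_i = E(K, T_i) where T_i is the counter for block i; C_i = P_i ⊕ S_i.
C[0]: T = 0b1111, S = E(K, T) = 0b0101; 0b1000 ⊕ 0b0101 = 0b1101.
C[1]: T = 0b0000, S = E(K, T) = 0b0110; 0b1101 ⊕ 0b0110 = 0b1011.
C[2]: T = 0b0001, S = E(K, T) = 0b0111; 0b0011 ⊕ 0b0111 = 0b0100.

C[2] = 0b0100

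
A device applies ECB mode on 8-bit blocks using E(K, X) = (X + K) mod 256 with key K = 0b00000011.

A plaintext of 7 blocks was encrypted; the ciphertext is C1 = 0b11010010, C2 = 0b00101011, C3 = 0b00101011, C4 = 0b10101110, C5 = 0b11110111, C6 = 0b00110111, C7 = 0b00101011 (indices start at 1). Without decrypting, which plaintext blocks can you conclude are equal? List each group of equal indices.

P2 = P3 = P7

ECB encrypts each block independently with the same key, so equal ciphertext blocks imply equal plaintext blocks.
C2 = C3 = C7 = 0b00101011, so P2 = P3 = P7.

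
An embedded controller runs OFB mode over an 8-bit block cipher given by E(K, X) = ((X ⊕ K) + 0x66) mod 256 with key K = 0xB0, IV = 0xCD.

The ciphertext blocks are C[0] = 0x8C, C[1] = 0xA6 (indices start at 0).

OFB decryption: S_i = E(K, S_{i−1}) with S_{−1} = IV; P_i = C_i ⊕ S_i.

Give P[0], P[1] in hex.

P[0]: S = E(K, 0xCD) = 0xE3; 0x8C ⊕ 0xE3 = 0x6F.
P[1]: S = E(K, 0xE3) = 0xB9; 0xA6 ⊕ 0xB9 = 0x1F.

P[0] = 0x6F, P[1] = 0x1F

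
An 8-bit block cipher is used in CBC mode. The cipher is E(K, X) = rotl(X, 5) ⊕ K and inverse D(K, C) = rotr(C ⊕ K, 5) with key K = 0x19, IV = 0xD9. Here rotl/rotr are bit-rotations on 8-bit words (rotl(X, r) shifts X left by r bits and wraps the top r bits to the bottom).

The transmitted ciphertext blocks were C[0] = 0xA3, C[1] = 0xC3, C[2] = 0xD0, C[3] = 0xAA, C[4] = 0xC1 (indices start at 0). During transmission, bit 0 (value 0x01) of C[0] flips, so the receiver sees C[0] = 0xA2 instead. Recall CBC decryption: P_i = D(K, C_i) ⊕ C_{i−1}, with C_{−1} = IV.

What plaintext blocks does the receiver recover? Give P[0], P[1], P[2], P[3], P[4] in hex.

Only C[0] changed, to 0xA2. In CBC, a change in C_i garbles P_i and flips the same bit in P_{i+1}. Decrypting the received ciphertext:
P[0]: D(K, 0xA2) = 0xDD; 0xDD ⊕ 0xD9 = 0x04.
P[1]: D(K, 0xC3) = 0xD6; 0xD6 ⊕ 0xA2 = 0x74.
P[2]: D(K, 0xD0) = 0x4E; 0x4E ⊕ 0xC3 = 0x8D.
P[3]: D(K, 0xAA) = 0x9D; 0x9D ⊕ 0xD0 = 0x4D.
P[4]: D(K, 0xC1) = 0xC6; 0xC6 ⊕ 0xAA = 0x6C.
Blocks that differ from the original plaintext: P[0], P[1].

P[0] = 0x04, P[1] = 0x74, P[2] = 0x8D, P[3] = 0x4D, P[4] = 0x6C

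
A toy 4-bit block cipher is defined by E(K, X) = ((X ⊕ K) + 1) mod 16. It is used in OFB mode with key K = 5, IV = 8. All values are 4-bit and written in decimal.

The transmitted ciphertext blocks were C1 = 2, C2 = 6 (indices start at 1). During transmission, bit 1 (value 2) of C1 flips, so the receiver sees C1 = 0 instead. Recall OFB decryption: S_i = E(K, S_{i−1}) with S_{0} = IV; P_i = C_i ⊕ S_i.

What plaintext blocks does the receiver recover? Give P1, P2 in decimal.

P1 = 14, P2 = 10

Only C1 changed, to 0. In OFB, a change in C_i flips the same bit in P_i only; the keystream is unaffected. Decrypting the received ciphertext:
P1: S = E(K, 8) = 14; 0 ⊕ 14 = 14.
P2: S = E(K, 14) = 12; 6 ⊕ 12 = 10.
Blocks that differ from the original plaintext: P1.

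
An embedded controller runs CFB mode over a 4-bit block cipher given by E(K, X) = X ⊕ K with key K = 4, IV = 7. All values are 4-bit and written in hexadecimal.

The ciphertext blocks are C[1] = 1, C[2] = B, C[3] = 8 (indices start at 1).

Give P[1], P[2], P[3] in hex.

CFB decryption: P_i = C_i ⊕ E(K, C_{i−1}), with C_{0} = IV.
P[1]: E(K, 7) = 3; 1 ⊕ 3 = 2.
P[2]: E(K, 1) = 5; B ⊕ 5 = E.
P[3]: E(K, B) = F; 8 ⊕ F = 7.

P[1] = 2, P[2] = E, P[3] = 7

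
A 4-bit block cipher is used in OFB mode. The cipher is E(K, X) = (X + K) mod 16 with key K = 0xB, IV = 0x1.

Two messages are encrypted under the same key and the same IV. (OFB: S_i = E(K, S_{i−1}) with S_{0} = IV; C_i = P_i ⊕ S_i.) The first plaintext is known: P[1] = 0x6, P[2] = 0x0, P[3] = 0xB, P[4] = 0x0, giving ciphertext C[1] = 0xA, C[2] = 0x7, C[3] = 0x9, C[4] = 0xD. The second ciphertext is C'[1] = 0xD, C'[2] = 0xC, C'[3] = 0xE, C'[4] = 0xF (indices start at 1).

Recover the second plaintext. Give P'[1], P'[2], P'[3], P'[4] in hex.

In OFB with a reused IV, both messages share the same keystream S_i, so C_i ⊕ C'_i = P_i ⊕ P'_i and thus P'_i = P_i ⊕ C_i ⊕ C'_i.
P'[1]: 0x6 ⊕ 0xA ⊕ 0xD = 0x1.
P'[2]: 0x0 ⊕ 0x7 ⊕ 0xC = 0xB.
P'[3]: 0xB ⊕ 0x9 ⊕ 0xE = 0xC.
P'[4]: 0x0 ⊕ 0xD ⊕ 0xF = 0x2.

P'[1] = 0x1, P'[2] = 0xB, P'[3] = 0xC, P'[4] = 0x2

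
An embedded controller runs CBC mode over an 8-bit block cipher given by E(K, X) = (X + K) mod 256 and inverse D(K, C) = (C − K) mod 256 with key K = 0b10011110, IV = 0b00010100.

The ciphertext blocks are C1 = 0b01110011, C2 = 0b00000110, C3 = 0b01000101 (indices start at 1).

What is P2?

P2 = 0b00011011

CBC decryption: P_i = D(K, C_i) ⊕ C_{i−1}, with C_{0} = IV.
P2: D(K, 0b00000110) = 0b01101000; 0b01101000 ⊕ 0b01110011 = 0b00011011.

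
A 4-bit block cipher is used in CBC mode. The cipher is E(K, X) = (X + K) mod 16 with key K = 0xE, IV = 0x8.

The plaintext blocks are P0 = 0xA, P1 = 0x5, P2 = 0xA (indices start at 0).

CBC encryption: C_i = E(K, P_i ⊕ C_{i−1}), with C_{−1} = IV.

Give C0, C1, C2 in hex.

C0: P0 ⊕ 0x8 = 0x2; E(K, 0x2) = 0x0.
C1: P1 ⊕ 0x0 = 0x5; E(K, 0x5) = 0x3.
C2: P2 ⊕ 0x3 = 0x9; E(K, 0x9) = 0x7.

C0 = 0x0, C1 = 0x3, C2 = 0x7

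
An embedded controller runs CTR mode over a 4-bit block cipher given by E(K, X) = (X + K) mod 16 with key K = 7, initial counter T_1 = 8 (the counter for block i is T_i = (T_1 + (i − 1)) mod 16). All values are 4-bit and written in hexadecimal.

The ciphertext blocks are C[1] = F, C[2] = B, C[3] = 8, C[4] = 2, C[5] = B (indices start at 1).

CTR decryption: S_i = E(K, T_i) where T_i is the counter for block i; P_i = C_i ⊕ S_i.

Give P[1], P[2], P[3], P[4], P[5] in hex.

P[1] = 0, P[2] = B, P[3] = 9, P[4] = 0, P[5] = 8

P[1]: T = 8, S = E(K, T) = F; F ⊕ F = 0.
P[2]: T = 9, S = E(K, T) = 0; B ⊕ 0 = B.
P[3]: T = A, S = E(K, T) = 1; 8 ⊕ 1 = 9.
P[4]: T = B, S = E(K, T) = 2; 2 ⊕ 2 = 0.
P[5]: T = C, S = E(K, T) = 3; B ⊕ 3 = 8.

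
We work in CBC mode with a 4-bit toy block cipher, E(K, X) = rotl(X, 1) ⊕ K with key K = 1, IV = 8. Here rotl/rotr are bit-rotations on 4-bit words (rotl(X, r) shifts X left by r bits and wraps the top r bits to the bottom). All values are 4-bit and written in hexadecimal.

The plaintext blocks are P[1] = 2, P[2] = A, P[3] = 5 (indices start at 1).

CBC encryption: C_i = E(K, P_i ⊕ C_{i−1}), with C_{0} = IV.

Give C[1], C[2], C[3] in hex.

C[1]: P[1] ⊕ 8 = A; E(K, A) = 4.
C[2]: P[2] ⊕ 4 = E; E(K, E) = C.
C[3]: P[3] ⊕ C = 9; E(K, 9) = 2.

C[1] = 4, C[2] = C, C[3] = 2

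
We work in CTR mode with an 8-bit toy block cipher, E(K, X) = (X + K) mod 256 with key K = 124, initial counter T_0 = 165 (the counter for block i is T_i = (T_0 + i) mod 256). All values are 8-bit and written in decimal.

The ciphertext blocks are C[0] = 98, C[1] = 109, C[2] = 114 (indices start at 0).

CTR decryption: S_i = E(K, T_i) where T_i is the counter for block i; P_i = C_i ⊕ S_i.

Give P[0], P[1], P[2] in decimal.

P[0] = 67, P[1] = 79, P[2] = 81

P[0]: T = 165, S = E(K, T) = 33; 98 ⊕ 33 = 67.
P[1]: T = 166, S = E(K, T) = 34; 109 ⊕ 34 = 79.
P[2]: T = 167, S = E(K, T) = 35; 114 ⊕ 35 = 81.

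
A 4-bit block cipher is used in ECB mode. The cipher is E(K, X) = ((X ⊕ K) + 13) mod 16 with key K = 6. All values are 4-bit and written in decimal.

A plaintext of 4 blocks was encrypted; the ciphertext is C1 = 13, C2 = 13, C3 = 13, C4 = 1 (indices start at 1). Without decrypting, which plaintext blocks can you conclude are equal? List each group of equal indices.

ECB encrypts each block independently with the same key, so equal ciphertext blocks imply equal plaintext blocks.
C1 = C2 = C3 = 13, so P1 = P2 = P3.

P1 = P2 = P3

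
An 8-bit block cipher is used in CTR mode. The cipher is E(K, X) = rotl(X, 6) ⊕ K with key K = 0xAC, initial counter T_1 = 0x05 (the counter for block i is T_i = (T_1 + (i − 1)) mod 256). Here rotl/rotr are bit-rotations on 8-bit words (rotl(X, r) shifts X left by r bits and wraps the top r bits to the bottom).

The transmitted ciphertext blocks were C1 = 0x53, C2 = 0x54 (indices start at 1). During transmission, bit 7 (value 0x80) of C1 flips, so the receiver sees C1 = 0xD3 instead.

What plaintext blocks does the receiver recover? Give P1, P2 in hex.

P1 = 0x3E, P2 = 0x79

CTR decryption: S_i = E(K, T_i) where T_i is the counter for block i; P_i = C_i ⊕ S_i.
Only C1 changed, to 0xD3. In CTR, a change in C_i flips the same bit in P_i only; the keystream is unaffected. Decrypting the received ciphertext:
P1: T = 0x05, S = E(K, T) = 0xED; 0xD3 ⊕ 0xED = 0x3E.
P2: T = 0x06, S = E(K, T) = 0x2D; 0x54 ⊕ 0x2D = 0x79.
Blocks that differ from the original plaintext: P1.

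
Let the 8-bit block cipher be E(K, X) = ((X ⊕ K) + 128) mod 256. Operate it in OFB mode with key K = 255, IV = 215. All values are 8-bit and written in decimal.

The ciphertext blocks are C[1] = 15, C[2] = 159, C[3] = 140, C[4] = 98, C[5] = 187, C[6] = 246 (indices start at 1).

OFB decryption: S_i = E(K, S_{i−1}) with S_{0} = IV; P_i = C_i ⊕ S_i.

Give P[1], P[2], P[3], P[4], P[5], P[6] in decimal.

P[1]: S = E(K, 215) = 168; 15 ⊕ 168 = 167.
P[2]: S = E(K, 168) = 215; 159 ⊕ 215 = 72.
P[3]: S = E(K, 215) = 168; 140 ⊕ 168 = 36.
P[4]: S = E(K, 168) = 215; 98 ⊕ 215 = 181.
P[5]: S = E(K, 215) = 168; 187 ⊕ 168 = 19.
P[6]: S = E(K, 168) = 215; 246 ⊕ 215 = 33.

P[1] = 167, P[2] = 72, P[3] = 36, P[4] = 181, P[5] = 19, P[6] = 33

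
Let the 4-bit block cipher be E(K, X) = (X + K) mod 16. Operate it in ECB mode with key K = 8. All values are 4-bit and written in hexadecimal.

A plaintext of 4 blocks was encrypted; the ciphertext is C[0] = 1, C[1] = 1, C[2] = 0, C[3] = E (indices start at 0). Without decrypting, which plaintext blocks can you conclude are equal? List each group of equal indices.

P[0] = P[1]

ECB encrypts each block independently with the same key, so equal ciphertext blocks imply equal plaintext blocks.
C[0] = C[1] = 1, so P[0] = P[1].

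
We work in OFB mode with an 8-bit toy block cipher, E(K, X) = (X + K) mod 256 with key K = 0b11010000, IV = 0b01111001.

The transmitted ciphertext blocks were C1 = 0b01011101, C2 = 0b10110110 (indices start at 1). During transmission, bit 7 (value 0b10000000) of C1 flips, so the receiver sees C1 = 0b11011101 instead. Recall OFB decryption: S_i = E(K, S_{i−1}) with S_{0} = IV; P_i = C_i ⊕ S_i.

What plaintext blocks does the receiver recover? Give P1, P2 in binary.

Only C1 changed, to 0b11011101. In OFB, a change in C_i flips the same bit in P_i only; the keystream is unaffected. Decrypting the received ciphertext:
P1: S = E(K, 0b01111001) = 0b01001001; 0b11011101 ⊕ 0b01001001 = 0b10010100.
P2: S = E(K, 0b01001001) = 0b00011001; 0b10110110 ⊕ 0b00011001 = 0b10101111.
Blocks that differ from the original plaintext: P1.

P1 = 0b10010100, P2 = 0b10101111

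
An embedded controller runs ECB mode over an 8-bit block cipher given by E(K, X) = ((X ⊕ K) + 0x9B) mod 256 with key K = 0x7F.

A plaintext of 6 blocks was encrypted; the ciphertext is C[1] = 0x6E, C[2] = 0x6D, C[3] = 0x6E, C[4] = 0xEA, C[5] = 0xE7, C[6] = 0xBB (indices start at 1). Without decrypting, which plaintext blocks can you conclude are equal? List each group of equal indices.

ECB encrypts each block independently with the same key, so equal ciphertext blocks imply equal plaintext blocks.
C[1] = C[3] = 0x6E, so P[1] = P[3].

P[1] = P[3]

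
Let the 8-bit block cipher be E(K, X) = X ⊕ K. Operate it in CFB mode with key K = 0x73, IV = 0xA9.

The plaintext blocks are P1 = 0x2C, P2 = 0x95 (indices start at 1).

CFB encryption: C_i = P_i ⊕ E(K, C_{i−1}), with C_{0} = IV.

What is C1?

C1: E(K, 0xA9) = 0xDA; 0x2C ⊕ 0xDA = 0xF6.

C1 = 0xF6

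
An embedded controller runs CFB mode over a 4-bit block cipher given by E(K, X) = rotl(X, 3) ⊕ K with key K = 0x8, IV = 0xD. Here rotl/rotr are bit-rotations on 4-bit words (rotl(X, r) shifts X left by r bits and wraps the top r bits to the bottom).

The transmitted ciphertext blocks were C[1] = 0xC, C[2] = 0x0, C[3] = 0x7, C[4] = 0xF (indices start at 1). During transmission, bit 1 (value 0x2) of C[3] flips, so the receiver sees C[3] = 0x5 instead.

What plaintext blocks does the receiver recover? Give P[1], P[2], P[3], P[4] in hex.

P[1] = 0xA, P[2] = 0xE, P[3] = 0xD, P[4] = 0xD

CFB decryption: P_i = C_i ⊕ E(K, C_{i−1}), with C_{0} = IV.
Only C[3] changed, to 0x5. In CFB, a change in C_i flips the same bit in P_i and garbles P_{i+1}. Decrypting the received ciphertext:
P[1]: E(K, 0xD) = 0x6; 0xC ⊕ 0x6 = 0xA.
P[2]: E(K, 0xC) = 0xE; 0x0 ⊕ 0xE = 0xE.
P[3]: E(K, 0x0) = 0x8; 0x5 ⊕ 0x8 = 0xD.
P[4]: E(K, 0x5) = 0x2; 0xF ⊕ 0x2 = 0xD.
Blocks that differ from the original plaintext: P[3], P[4].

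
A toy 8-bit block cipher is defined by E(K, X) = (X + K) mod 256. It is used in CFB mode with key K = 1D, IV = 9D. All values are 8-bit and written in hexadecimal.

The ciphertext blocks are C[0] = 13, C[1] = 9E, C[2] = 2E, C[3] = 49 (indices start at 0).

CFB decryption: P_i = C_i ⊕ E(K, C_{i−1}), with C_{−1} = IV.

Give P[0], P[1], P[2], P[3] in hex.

P[0]: E(K, 9D) = BA; 13 ⊕ BA = A9.
P[1]: E(K, 13) = 30; 9E ⊕ 30 = AE.
P[2]: E(K, 9E) = BB; 2E ⊕ BB = 95.
P[3]: E(K, 2E) = 4B; 49 ⊕ 4B = 02.

P[0] = A9, P[1] = AE, P[2] = 95, P[3] = 02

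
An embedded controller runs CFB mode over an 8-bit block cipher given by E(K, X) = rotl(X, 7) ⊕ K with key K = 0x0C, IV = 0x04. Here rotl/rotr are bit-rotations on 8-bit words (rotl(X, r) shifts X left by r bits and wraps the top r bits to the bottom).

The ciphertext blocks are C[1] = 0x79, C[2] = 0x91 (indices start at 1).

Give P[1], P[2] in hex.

P[1] = 0x77, P[2] = 0x21

CFB decryption: P_i = C_i ⊕ E(K, C_{i−1}), with C_{0} = IV.
P[1]: E(K, 0x04) = 0x0E; 0x79 ⊕ 0x0E = 0x77.
P[2]: E(K, 0x79) = 0xB0; 0x91 ⊕ 0xB0 = 0x21.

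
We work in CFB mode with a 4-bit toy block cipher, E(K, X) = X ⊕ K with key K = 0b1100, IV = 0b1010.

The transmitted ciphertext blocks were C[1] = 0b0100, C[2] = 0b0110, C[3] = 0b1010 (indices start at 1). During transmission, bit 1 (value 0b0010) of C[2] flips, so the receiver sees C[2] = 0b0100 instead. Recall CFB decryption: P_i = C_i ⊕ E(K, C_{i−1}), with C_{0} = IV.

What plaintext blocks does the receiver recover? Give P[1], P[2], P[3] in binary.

Only C[2] changed, to 0b0100. In CFB, a change in C_i flips the same bit in P_i and garbles P_{i+1}. Decrypting the received ciphertext:
P[1]: E(K, 0b1010) = 0b0110; 0b0100 ⊕ 0b0110 = 0b0010.
P[2]: E(K, 0b0100) = 0b1000; 0b0100 ⊕ 0b1000 = 0b1100.
P[3]: E(K, 0b0100) = 0b1000; 0b1010 ⊕ 0b1000 = 0b0010.
Blocks that differ from the original plaintext: P[2], P[3].

P[1] = 0b0010, P[2] = 0b1100, P[3] = 0b0010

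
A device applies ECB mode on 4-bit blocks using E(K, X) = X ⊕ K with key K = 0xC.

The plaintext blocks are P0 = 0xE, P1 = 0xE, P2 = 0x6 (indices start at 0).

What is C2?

C2 = 0xA

ECB encryption: C_i = E(K, P_i).
C2: E(K, 0x6) = 0xA.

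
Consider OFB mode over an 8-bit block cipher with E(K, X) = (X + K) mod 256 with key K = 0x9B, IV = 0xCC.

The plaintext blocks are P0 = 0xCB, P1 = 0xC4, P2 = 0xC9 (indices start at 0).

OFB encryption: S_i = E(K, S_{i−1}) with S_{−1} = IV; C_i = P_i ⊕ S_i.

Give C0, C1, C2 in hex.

C0: S = E(K, 0xCC) = 0x67; 0xCB ⊕ 0x67 = 0xAC.
C1: S = E(K, 0x67) = 0x02; 0xC4 ⊕ 0x02 = 0xC6.
C2: S = E(K, 0x02) = 0x9D; 0xC9 ⊕ 0x9D = 0x54.

C0 = 0xAC, C1 = 0xC6, C2 = 0x54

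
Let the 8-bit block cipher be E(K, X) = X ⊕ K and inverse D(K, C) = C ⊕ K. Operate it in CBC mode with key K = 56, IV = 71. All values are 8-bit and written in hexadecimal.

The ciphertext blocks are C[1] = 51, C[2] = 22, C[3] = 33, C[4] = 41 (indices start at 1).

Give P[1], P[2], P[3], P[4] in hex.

CBC decryption: P_i = D(K, C_i) ⊕ C_{i−1}, with C_{0} = IV.
P[1]: D(K, 51) = 07; 07 ⊕ 71 = 76.
P[2]: D(K, 22) = 74; 74 ⊕ 51 = 25.
P[3]: D(K, 33) = 65; 65 ⊕ 22 = 47.
P[4]: D(K, 41) = 17; 17 ⊕ 33 = 24.

P[1] = 76, P[2] = 25, P[3] = 47, P[4] = 24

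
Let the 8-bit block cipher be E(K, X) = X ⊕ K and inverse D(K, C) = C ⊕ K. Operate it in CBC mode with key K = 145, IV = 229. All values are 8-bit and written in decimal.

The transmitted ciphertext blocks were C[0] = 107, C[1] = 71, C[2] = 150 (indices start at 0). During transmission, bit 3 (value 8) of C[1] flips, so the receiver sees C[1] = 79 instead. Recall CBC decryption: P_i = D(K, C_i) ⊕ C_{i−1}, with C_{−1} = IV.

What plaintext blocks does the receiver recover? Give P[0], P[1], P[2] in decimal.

P[0] = 31, P[1] = 181, P[2] = 72

Only C[1] changed, to 79. In CBC, a change in C_i garbles P_i and flips the same bit in P_{i+1}. Decrypting the received ciphertext:
P[0]: D(K, 107) = 250; 250 ⊕ 229 = 31.
P[1]: D(K, 79) = 222; 222 ⊕ 107 = 181.
P[2]: D(K, 150) = 7; 7 ⊕ 79 = 72.
Blocks that differ from the original plaintext: P[1], P[2].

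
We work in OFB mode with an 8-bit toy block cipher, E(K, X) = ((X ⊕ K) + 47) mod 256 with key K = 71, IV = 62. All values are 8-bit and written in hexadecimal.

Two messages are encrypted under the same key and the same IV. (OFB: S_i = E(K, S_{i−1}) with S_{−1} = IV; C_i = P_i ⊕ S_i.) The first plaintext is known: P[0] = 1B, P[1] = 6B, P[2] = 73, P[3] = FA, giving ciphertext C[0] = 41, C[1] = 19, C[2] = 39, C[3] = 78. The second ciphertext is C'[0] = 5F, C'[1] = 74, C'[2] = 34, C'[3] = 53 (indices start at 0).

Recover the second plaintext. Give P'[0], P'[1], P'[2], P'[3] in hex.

P'[0] = 05, P'[1] = 06, P'[2] = 7E, P'[3] = D1

In OFB with a reused IV, both messages share the same keystream S_i, so C_i ⊕ C'_i = P_i ⊕ P'_i and thus P'_i = P_i ⊕ C_i ⊕ C'_i.
P'[0]: 1B ⊕ 41 ⊕ 5F = 05.
P'[1]: 6B ⊕ 19 ⊕ 74 = 06.
P'[2]: 73 ⊕ 39 ⊕ 34 = 7E.
P'[3]: FA ⊕ 78 ⊕ 53 = D1.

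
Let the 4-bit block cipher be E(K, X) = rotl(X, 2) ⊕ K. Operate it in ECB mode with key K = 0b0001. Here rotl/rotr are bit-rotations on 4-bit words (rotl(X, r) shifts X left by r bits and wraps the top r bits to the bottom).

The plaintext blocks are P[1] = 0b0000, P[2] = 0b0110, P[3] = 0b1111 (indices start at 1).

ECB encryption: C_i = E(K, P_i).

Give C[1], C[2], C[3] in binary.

C[1]: E(K, 0b0000) = 0b0001.
C[2]: E(K, 0b0110) = 0b1000.
C[3]: E(K, 0b1111) = 0b1110.

C[1] = 0b0001, C[2] = 0b1000, C[3] = 0b1110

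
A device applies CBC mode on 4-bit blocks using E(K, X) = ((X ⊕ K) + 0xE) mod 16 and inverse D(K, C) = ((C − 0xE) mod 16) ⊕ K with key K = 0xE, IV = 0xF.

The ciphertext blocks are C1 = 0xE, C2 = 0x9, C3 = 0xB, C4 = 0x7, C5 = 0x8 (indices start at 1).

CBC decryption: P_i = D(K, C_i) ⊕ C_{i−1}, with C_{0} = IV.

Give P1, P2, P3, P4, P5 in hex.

P1: D(K, 0xE) = 0xE; 0xE ⊕ 0xF = 0x1.
P2: D(K, 0x9) = 0x5; 0x5 ⊕ 0xE = 0xB.
P3: D(K, 0xB) = 0x3; 0x3 ⊕ 0x9 = 0xA.
P4: D(K, 0x7) = 0x7; 0x7 ⊕ 0xB = 0xC.
P5: D(K, 0x8) = 0x4; 0x4 ⊕ 0x7 = 0x3.

P1 = 0x1, P2 = 0xB, P3 = 0xA, P4 = 0xC, P5 = 0x3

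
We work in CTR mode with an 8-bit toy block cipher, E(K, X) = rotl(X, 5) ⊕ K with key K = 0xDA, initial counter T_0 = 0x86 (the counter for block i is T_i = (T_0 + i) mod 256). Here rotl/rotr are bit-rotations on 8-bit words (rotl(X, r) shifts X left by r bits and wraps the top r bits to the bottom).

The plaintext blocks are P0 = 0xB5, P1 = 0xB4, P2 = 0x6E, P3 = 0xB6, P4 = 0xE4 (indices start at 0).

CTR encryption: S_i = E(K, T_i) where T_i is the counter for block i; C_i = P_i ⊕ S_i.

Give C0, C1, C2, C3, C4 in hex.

C0 = 0xBF, C1 = 0x9E, C2 = 0xA5, C3 = 0x5D, C4 = 0x6F

C0: T = 0x86, S = E(K, T) = 0x0A; 0xB5 ⊕ 0x0A = 0xBF.
C1: T = 0x87, S = E(K, T) = 0x2A; 0xB4 ⊕ 0x2A = 0x9E.
C2: T = 0x88, S = E(K, T) = 0xCB; 0x6E ⊕ 0xCB = 0xA5.
C3: T = 0x89, S = E(K, T) = 0xEB; 0xB6 ⊕ 0xEB = 0x5D.
C4: T = 0x8A, S = E(K, T) = 0x8B; 0xE4 ⊕ 0x8B = 0x6F.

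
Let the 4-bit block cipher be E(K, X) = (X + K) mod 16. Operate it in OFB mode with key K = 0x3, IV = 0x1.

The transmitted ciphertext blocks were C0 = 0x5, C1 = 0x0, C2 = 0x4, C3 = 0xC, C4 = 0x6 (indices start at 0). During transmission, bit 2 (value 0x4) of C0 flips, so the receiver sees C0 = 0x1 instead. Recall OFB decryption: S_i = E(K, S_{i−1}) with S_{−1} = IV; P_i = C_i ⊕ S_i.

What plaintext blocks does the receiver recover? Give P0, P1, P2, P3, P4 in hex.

Only C0 changed, to 0x1. In OFB, a change in C_i flips the same bit in P_i only; the keystream is unaffected. Decrypting the received ciphertext:
P0: S = E(K, 0x1) = 0x4; 0x1 ⊕ 0x4 = 0x5.
P1: S = E(K, 0x4) = 0x7; 0x0 ⊕ 0x7 = 0x7.
P2: S = E(K, 0x7) = 0xA; 0x4 ⊕ 0xA = 0xE.
P3: S = E(K, 0xA) = 0xD; 0xC ⊕ 0xD = 0x1.
P4: S = E(K, 0xD) = 0x0; 0x6 ⊕ 0x0 = 0x6.
Blocks that differ from the original plaintext: P0.

P0 = 0x5, P1 = 0x7, P2 = 0xE, P3 = 0x1, P4 = 0x6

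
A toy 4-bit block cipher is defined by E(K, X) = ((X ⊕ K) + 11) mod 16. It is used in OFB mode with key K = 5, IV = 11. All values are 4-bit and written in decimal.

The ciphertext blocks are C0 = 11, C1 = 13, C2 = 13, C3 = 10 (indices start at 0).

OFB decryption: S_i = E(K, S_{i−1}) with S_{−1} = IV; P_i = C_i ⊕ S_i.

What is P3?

P0: S = E(K, 11) = 9; 11 ⊕ 9 = 2.
P1: S = E(K, 9) = 7; 13 ⊕ 7 = 10.
P2: S = E(K, 7) = 13; 13 ⊕ 13 = 0.
P3: S = E(K, 13) = 3; 10 ⊕ 3 = 9.

P3 = 9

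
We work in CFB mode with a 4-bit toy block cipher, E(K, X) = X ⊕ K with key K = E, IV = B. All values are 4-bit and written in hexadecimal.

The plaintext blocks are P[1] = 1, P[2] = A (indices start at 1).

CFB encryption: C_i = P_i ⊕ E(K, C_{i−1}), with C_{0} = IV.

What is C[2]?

C[1]: E(K, B) = 5; 1 ⊕ 5 = 4.
C[2]: E(K, 4) = A; A ⊕ A = 0.

C[2] = 0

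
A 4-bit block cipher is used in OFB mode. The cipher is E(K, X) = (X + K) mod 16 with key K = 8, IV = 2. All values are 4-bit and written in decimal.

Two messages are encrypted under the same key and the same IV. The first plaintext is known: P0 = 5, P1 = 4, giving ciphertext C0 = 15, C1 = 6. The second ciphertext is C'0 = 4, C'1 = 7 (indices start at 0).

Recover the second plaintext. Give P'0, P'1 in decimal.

P'0 = 14, P'1 = 5

In OFB with a reused IV, both messages share the same keystream S_i, so C_i ⊕ C'_i = P_i ⊕ P'_i and thus P'_i = P_i ⊕ C_i ⊕ C'_i.
P'0: 5 ⊕ 15 ⊕ 4 = 14.
P'1: 4 ⊕ 6 ⊕ 7 = 5.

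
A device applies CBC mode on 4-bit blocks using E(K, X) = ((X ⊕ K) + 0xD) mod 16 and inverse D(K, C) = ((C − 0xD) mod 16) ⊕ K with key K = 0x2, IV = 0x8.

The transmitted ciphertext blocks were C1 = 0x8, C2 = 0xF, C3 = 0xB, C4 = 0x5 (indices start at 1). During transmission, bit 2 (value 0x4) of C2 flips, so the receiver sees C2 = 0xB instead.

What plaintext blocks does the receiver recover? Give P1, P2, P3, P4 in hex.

CBC decryption: P_i = D(K, C_i) ⊕ C_{i−1}, with C_{0} = IV.
Only C2 changed, to 0xB. In CBC, a change in C_i garbles P_i and flips the same bit in P_{i+1}. Decrypting the received ciphertext:
P1: D(K, 0x8) = 0x9; 0x9 ⊕ 0x8 = 0x1.
P2: D(K, 0xB) = 0xC; 0xC ⊕ 0x8 = 0x4.
P3: D(K, 0xB) = 0xC; 0xC ⊕ 0xB = 0x7.
P4: D(K, 0x5) = 0xA; 0xA ⊕ 0xB = 0x1.
Blocks that differ from the original plaintext: P2, P3.

P1 = 0x1, P2 = 0x4, P3 = 0x7, P4 = 0x1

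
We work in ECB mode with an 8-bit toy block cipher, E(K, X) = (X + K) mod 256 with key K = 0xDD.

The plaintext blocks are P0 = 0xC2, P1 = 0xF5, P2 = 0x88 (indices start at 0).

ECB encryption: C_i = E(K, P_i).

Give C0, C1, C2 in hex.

C0 = 0x9F, C1 = 0xD2, C2 = 0x65

C0: E(K, 0xC2) = 0x9F.
C1: E(K, 0xF5) = 0xD2.
C2: E(K, 0x88) = 0x65.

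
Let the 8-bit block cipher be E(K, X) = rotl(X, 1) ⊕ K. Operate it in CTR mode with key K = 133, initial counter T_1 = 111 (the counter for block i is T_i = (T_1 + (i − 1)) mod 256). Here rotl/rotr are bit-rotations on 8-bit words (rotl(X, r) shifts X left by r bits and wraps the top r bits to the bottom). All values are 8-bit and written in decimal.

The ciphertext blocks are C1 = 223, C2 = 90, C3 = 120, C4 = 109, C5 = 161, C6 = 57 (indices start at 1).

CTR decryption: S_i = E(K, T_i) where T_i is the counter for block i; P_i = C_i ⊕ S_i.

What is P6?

P6: T = 116, S = E(K, T) = 109; 57 ⊕ 109 = 84.

P6 = 84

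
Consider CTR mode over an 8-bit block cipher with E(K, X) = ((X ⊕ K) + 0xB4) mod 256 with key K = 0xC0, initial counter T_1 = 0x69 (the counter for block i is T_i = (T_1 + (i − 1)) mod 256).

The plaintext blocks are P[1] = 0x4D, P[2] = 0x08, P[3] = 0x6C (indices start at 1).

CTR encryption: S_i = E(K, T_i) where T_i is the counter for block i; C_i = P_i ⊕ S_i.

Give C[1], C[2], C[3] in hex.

C[1]: T = 0x69, S = E(K, T) = 0x5D; 0x4D ⊕ 0x5D = 0x10.
C[2]: T = 0x6A, S = E(K, T) = 0x5E; 0x08 ⊕ 0x5E = 0x56.
C[3]: T = 0x6B, S = E(K, T) = 0x5F; 0x6C ⊕ 0x5F = 0x33.

C[1] = 0x10, C[2] = 0x56, C[3] = 0x33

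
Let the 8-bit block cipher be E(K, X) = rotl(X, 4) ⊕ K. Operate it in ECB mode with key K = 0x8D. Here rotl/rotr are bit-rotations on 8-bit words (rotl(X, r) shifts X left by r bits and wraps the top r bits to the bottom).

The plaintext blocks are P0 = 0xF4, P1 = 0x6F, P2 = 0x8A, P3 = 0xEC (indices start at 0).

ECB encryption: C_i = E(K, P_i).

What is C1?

C1: E(K, 0x6F) = 0x7B.

C1 = 0x7B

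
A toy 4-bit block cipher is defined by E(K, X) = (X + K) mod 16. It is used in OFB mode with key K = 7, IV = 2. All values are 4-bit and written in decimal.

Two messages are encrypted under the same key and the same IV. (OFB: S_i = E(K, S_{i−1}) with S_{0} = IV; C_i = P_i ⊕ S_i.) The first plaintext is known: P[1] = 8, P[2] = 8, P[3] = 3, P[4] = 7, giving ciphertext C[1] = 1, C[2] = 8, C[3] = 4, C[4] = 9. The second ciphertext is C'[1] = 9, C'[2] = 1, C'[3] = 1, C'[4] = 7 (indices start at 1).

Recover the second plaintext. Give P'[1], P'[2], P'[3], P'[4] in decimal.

In OFB with a reused IV, both messages share the same keystream S_i, so C_i ⊕ C'_i = P_i ⊕ P'_i and thus P'_i = P_i ⊕ C_i ⊕ C'_i.
P'[1]: 8 ⊕ 1 ⊕ 9 = 0.
P'[2]: 8 ⊕ 8 ⊕ 1 = 1.
P'[3]: 3 ⊕ 4 ⊕ 1 = 6.
P'[4]: 7 ⊕ 9 ⊕ 7 = 9.

P'[1] = 0, P'[2] = 1, P'[3] = 6, P'[4] = 9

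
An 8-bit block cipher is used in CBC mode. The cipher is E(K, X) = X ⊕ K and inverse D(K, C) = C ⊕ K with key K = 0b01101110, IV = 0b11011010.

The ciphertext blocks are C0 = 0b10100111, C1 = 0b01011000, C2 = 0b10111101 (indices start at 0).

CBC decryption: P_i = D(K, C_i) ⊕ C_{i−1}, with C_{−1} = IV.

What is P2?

P2 = 0b10001011

P2: D(K, 0b10111101) = 0b11010011; 0b11010011 ⊕ 0b01011000 = 0b10001011.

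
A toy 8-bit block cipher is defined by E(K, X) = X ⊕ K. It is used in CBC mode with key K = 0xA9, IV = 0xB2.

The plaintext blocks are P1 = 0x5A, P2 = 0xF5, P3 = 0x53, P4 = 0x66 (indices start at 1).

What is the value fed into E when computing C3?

CBC encryption: C_i = E(K, P_i ⊕ C_{i−1}), with C_{0} = IV.
C1: P1 ⊕ 0xB2 = 0xE8; E(K, 0xE8) = 0x41.
C2: P2 ⊕ 0x41 = 0xB4; E(K, 0xB4) = 0x1D.
C3: P3 ⊕ 0x1D = 0x4E; E(K, 0x4E) = 0xE7.
So the input to E for block 3 is 0x4E.

0x4E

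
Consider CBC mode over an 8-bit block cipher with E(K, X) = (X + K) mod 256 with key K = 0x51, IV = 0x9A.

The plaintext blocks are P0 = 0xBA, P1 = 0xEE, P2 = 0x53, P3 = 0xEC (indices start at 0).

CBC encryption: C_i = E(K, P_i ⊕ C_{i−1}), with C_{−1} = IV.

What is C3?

C3 = 0x69

C0: P0 ⊕ 0x9A = 0x20; E(K, 0x20) = 0x71.
C1: P1 ⊕ 0x71 = 0x9F; E(K, 0x9F) = 0xF0.
C2: P2 ⊕ 0xF0 = 0xA3; E(K, 0xA3) = 0xF4.
C3: P3 ⊕ 0xF4 = 0x18; E(K, 0x18) = 0x69.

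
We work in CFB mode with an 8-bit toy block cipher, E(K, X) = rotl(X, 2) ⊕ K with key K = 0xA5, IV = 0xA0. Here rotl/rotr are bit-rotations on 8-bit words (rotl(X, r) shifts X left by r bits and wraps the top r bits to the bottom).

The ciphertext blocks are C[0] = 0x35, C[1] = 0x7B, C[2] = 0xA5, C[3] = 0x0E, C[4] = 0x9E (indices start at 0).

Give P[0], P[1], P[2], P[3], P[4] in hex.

P[0] = 0x12, P[1] = 0x0A, P[2] = 0xED, P[3] = 0x3D, P[4] = 0x03

CFB decryption: P_i = C_i ⊕ E(K, C_{i−1}), with C_{−1} = IV.
P[0]: E(K, 0xA0) = 0x27; 0x35 ⊕ 0x27 = 0x12.
P[1]: E(K, 0x35) = 0x71; 0x7B ⊕ 0x71 = 0x0A.
P[2]: E(K, 0x7B) = 0x48; 0xA5 ⊕ 0x48 = 0xED.
P[3]: E(K, 0xA5) = 0x33; 0x0E ⊕ 0x33 = 0x3D.
P[4]: E(K, 0x0E) = 0x9D; 0x9E ⊕ 0x9D = 0x03.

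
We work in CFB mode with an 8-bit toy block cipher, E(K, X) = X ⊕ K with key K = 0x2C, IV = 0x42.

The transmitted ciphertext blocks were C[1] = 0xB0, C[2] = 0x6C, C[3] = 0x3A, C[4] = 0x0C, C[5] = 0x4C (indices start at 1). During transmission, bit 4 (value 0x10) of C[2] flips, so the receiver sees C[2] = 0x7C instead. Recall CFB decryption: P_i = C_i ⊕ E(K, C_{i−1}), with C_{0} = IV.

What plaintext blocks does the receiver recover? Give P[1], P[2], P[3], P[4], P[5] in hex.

Only C[2] changed, to 0x7C. In CFB, a change in C_i flips the same bit in P_i and garbles P_{i+1}. Decrypting the received ciphertext:
P[1]: E(K, 0x42) = 0x6E; 0xB0 ⊕ 0x6E = 0xDE.
P[2]: E(K, 0xB0) = 0x9C; 0x7C ⊕ 0x9C = 0xE0.
P[3]: E(K, 0x7C) = 0x50; 0x3A ⊕ 0x50 = 0x6A.
P[4]: E(K, 0x3A) = 0x16; 0x0C ⊕ 0x16 = 0x1A.
P[5]: E(K, 0x0C) = 0x20; 0x4C ⊕ 0x20 = 0x6C.
Blocks that differ from the original plaintext: P[2], P[3].

P[1] = 0xDE, P[2] = 0xE0, P[3] = 0x6A, P[4] = 0x1A, P[5] = 0x6C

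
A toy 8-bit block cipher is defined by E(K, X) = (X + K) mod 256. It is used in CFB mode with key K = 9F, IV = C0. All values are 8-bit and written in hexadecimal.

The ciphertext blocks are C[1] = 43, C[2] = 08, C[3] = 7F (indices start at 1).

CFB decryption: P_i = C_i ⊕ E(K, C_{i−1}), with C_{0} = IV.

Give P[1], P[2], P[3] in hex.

P[1] = 1C, P[2] = EA, P[3] = D8

P[1]: E(K, C0) = 5F; 43 ⊕ 5F = 1C.
P[2]: E(K, 43) = E2; 08 ⊕ E2 = EA.
P[3]: E(K, 08) = A7; 7F ⊕ A7 = D8.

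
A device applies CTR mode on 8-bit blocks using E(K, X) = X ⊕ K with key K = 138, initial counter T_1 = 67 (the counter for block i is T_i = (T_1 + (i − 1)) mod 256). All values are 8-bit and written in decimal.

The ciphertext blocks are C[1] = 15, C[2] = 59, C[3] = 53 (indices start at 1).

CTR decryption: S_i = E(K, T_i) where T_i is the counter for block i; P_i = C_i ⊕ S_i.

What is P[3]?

P[3] = 250

P[3]: T = 69, S = E(K, T) = 207; 53 ⊕ 207 = 250.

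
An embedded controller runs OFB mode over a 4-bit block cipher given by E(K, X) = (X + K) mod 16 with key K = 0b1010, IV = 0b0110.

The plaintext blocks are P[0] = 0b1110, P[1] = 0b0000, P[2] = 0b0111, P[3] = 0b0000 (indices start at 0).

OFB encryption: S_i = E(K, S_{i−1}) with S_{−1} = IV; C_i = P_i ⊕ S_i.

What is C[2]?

C[2] = 0b0011

C[0]: S = E(K, 0b0110) = 0b0000; 0b1110 ⊕ 0b0000 = 0b1110.
C[1]: S = E(K, 0b0000) = 0b1010; 0b0000 ⊕ 0b1010 = 0b1010.
C[2]: S = E(K, 0b1010) = 0b0100; 0b0111 ⊕ 0b0100 = 0b0011.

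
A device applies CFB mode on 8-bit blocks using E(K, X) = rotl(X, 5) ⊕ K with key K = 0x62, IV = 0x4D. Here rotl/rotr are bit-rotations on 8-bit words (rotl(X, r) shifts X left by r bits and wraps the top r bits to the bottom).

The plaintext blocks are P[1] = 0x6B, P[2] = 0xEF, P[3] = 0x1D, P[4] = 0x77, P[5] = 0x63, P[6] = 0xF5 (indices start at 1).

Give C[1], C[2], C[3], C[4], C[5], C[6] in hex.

C[1] = 0xA0, C[2] = 0x99, C[3] = 0x4C, C[4] = 0x9C, C[5] = 0x92, C[6] = 0xC5

CFB encryption: C_i = P_i ⊕ E(K, C_{i−1}), with C_{0} = IV.
C[1]: E(K, 0x4D) = 0xCB; 0x6B ⊕ 0xCB = 0xA0.
C[2]: E(K, 0xA0) = 0x76; 0xEF ⊕ 0x76 = 0x99.
C[3]: E(K, 0x99) = 0x51; 0x1D ⊕ 0x51 = 0x4C.
C[4]: E(K, 0x4C) = 0xEB; 0x77 ⊕ 0xEB = 0x9C.
C[5]: E(K, 0x9C) = 0xF1; 0x63 ⊕ 0xF1 = 0x92.
C[6]: E(K, 0x92) = 0x30; 0xF5 ⊕ 0x30 = 0xC5.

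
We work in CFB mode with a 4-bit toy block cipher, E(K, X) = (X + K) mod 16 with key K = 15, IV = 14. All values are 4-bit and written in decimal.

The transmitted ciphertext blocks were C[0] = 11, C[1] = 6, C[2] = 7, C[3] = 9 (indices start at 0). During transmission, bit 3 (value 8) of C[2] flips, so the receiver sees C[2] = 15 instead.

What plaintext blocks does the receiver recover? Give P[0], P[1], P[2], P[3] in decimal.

P[0] = 6, P[1] = 12, P[2] = 10, P[3] = 7

CFB decryption: P_i = C_i ⊕ E(K, C_{i−1}), with C_{−1} = IV.
Only C[2] changed, to 15. In CFB, a change in C_i flips the same bit in P_i and garbles P_{i+1}. Decrypting the received ciphertext:
P[0]: E(K, 14) = 13; 11 ⊕ 13 = 6.
P[1]: E(K, 11) = 10; 6 ⊕ 10 = 12.
P[2]: E(K, 6) = 5; 15 ⊕ 5 = 10.
P[3]: E(K, 15) = 14; 9 ⊕ 14 = 7.
Blocks that differ from the original plaintext: P[2], P[3].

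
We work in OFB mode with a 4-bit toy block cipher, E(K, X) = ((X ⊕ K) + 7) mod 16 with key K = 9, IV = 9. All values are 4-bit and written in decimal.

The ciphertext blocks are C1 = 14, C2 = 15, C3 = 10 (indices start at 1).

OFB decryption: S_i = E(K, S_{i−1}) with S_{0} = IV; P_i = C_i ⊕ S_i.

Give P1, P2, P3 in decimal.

P1: S = E(K, 9) = 7; 14 ⊕ 7 = 9.
P2: S = E(K, 7) = 5; 15 ⊕ 5 = 10.
P3: S = E(K, 5) = 3; 10 ⊕ 3 = 9.

P1 = 9, P2 = 10, P3 = 9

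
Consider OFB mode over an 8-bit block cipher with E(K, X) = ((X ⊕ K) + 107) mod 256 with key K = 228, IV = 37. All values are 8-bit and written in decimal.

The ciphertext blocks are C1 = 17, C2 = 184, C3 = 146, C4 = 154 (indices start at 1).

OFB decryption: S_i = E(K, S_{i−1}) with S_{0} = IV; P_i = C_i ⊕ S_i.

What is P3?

P3 = 208

P1: S = E(K, 37) = 44; 17 ⊕ 44 = 61.
P2: S = E(K, 44) = 51; 184 ⊕ 51 = 139.
P3: S = E(K, 51) = 66; 146 ⊕ 66 = 208.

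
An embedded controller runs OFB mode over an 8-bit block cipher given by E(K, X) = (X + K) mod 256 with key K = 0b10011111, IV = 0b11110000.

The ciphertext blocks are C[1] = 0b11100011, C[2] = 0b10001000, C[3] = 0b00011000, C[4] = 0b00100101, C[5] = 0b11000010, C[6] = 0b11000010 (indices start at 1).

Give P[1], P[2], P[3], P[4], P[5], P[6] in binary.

OFB decryption: S_i = E(K, S_{i−1}) with S_{0} = IV; P_i = C_i ⊕ S_i.
P[1]: S = E(K, 0b11110000) = 0b10001111; 0b11100011 ⊕ 0b10001111 = 0b01101100.
P[2]: S = E(K, 0b10001111) = 0b00101110; 0b10001000 ⊕ 0b00101110 = 0b10100110.
P[3]: S = E(K, 0b00101110) = 0b11001101; 0b00011000 ⊕ 0b11001101 = 0b11010101.
P[4]: S = E(K, 0b11001101) = 0b01101100; 0b00100101 ⊕ 0b01101100 = 0b01001001.
P[5]: S = E(K, 0b01101100) = 0b00001011; 0b11000010 ⊕ 0b00001011 = 0b11001001.
P[6]: S = E(K, 0b00001011) = 0b10101010; 0b11000010 ⊕ 0b10101010 = 0b01101000.

P[1] = 0b01101100, P[2] = 0b10100110, P[3] = 0b11010101, P[4] = 0b01001001, P[5] = 0b11001001, P[6] = 0b01101000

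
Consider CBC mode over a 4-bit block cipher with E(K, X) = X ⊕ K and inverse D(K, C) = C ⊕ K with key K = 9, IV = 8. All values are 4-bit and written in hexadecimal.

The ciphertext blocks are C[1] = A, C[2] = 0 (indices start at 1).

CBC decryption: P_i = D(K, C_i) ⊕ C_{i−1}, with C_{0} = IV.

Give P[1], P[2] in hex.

P[1]: D(K, A) = 3; 3 ⊕ 8 = B.
P[2]: D(K, 0) = 9; 9 ⊕ A = 3.

P[1] = B, P[2] = 3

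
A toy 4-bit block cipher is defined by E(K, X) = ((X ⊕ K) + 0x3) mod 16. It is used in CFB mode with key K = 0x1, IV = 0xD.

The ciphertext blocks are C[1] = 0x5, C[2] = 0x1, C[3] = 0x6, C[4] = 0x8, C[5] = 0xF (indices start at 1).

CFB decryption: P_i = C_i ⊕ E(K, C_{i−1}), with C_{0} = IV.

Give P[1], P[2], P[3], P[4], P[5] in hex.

P[1] = 0xA, P[2] = 0x6, P[3] = 0x5, P[4] = 0x2, P[5] = 0x3

P[1]: E(K, 0xD) = 0xF; 0x5 ⊕ 0xF = 0xA.
P[2]: E(K, 0x5) = 0x7; 0x1 ⊕ 0x7 = 0x6.
P[3]: E(K, 0x1) = 0x3; 0x6 ⊕ 0x3 = 0x5.
P[4]: E(K, 0x6) = 0xA; 0x8 ⊕ 0xA = 0x2.
P[5]: E(K, 0x8) = 0xC; 0xF ⊕ 0xC = 0x3.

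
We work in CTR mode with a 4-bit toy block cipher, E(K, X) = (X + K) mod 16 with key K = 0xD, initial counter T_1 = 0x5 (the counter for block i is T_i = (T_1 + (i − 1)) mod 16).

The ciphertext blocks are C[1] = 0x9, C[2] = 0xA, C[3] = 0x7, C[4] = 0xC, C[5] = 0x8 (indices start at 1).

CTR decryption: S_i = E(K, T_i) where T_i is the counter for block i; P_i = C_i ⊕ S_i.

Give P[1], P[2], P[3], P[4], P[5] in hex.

P[1] = 0xB, P[2] = 0x9, P[3] = 0x3, P[4] = 0x9, P[5] = 0xE

P[1]: T = 0x5, S = E(K, T) = 0x2; 0x9 ⊕ 0x2 = 0xB.
P[2]: T = 0x6, S = E(K, T) = 0x3; 0xA ⊕ 0x3 = 0x9.
P[3]: T = 0x7, S = E(K, T) = 0x4; 0x7 ⊕ 0x4 = 0x3.
P[4]: T = 0x8, S = E(K, T) = 0x5; 0xC ⊕ 0x5 = 0x9.
P[5]: T = 0x9, S = E(K, T) = 0x6; 0x8 ⊕ 0x6 = 0xE.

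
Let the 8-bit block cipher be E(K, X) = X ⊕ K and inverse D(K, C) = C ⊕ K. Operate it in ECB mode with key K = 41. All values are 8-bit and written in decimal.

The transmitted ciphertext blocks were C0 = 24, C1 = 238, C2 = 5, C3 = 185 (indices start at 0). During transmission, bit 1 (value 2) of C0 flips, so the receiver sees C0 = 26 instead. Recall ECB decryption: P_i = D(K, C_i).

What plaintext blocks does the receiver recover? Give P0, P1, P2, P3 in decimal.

Only C0 changed, to 26. In ECB, a change in C_i affects only P_i. Decrypting the received ciphertext:
P0: D(K, 26) = 51.
P1: D(K, 238) = 199.
P2: D(K, 5) = 44.
P3: D(K, 185) = 144.
Blocks that differ from the original plaintext: P0.

P0 = 51, P1 = 199, P2 = 44, P3 = 144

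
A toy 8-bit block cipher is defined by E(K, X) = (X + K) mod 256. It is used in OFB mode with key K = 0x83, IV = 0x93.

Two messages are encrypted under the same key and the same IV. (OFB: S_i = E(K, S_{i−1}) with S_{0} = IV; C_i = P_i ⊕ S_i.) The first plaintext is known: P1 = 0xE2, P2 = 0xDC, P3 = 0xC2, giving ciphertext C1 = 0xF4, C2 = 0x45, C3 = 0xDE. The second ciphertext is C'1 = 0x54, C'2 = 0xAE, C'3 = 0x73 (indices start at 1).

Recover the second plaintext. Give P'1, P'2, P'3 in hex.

P'1 = 0x42, P'2 = 0x37, P'3 = 0x6F

In OFB with a reused IV, both messages share the same keystream S_i, so C_i ⊕ C'_i = P_i ⊕ P'_i and thus P'_i = P_i ⊕ C_i ⊕ C'_i.
P'1: 0xE2 ⊕ 0xF4 ⊕ 0x54 = 0x42.
P'2: 0xDC ⊕ 0x45 ⊕ 0xAE = 0x37.
P'3: 0xC2 ⊕ 0xDE ⊕ 0x73 = 0x6F.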